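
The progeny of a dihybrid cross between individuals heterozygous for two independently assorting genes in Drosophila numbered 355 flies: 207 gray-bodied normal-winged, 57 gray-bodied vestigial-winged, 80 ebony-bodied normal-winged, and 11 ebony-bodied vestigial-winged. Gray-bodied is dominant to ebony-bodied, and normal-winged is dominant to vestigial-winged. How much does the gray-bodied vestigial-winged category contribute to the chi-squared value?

A dihybrid F₂ with independent assortment and complete dominance at both loci gives a 9:3:3:1 phenotypic ratio.
Total ratio parts = 16. Expected numbers out of 355:
  gray-bodied normal-winged: 355 × 9/16 = 199.6875
  gray-bodied vestigial-winged: 355 × 3/16 = 66.5625
  ebony-bodied normal-winged: 355 × 3/16 = 66.5625
  ebony-bodied vestigial-winged: 355 × 1/16 = 22.1875
Contribution of gray-bodied vestigial-winged: (57 − 66.5625)² / 66.5625 = 1.3738

1.374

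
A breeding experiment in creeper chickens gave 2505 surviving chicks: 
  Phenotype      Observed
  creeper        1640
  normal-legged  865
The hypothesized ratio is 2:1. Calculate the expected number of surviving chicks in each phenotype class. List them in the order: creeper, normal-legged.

Expected counts for N = 2505 under a 2:1 ratio (total parts = 3):
  creeper: 2505 × 2/3 = 1670
  normal-legged: 2505 × 1/3 = 835

1670, 835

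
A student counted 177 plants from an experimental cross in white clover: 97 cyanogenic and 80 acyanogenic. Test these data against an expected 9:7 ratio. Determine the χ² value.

Total ratio parts = 16. Expected numbers out of 177:
  cyanogenic: 177 × 9/16 = 99.5625
  acyanogenic: 177 × 7/16 = 77.4375
χ² = Σ (O − E)² / E
  cyanogenic: (97 − 99.5625)² / 99.5625 = 0.0660
  acyanogenic: (80 − 77.4375)² / 77.4375 = 0.0848
χ² = 0.0660 + 0.0848 = 0.1508 ≈ 0.151

0.151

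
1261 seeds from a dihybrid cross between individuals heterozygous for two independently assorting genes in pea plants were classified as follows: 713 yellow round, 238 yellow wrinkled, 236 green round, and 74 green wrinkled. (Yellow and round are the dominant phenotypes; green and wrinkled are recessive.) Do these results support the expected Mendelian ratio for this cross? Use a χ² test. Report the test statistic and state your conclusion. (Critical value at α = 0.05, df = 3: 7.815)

A dihybrid F₂ with independent assortment and complete dominance at both loci gives a 9:3:3:1 phenotypic ratio.
Expected counts for N = 1261 under a 9:3:3:1 ratio (total parts = 16):
  yellow round: 1261 × 9/16 = 709.3125
  yellow wrinkled: 1261 × 3/16 = 236.4375
  green round: 1261 × 3/16 = 236.4375
  green wrinkled: 1261 × 1/16 = 78.8125
χ² = Σ (O − E)² / E
  yellow round: (713 − 709.3125)² / 709.3125 = 0.0192
  yellow wrinkled: (238 − 236.4375)² / 236.4375 = 0.0103
  green round: (236 − 236.4375)² / 236.4375 = 0.0008
  green wrinkled: (74 − 78.8125)² / 78.8125 = 0.2939
χ² = 0.0192 + 0.0103 + 0.0008 + 0.2939 = 0.3242 ≈ 0.324
Degrees of freedom = 4 − 1 = 3; critical value at α = 0.05 is 7.815.
Since 0.324 < 7.815, we fail to reject the null hypothesis — the data are consistent with the 9:3:3:1 ratio.

0.324; consistent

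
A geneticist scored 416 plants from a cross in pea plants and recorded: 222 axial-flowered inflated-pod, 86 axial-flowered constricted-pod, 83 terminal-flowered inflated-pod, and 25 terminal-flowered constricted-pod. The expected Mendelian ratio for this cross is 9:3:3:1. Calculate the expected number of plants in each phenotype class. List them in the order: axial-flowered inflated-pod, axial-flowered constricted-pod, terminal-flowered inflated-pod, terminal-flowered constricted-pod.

234, 78, 78, 26

Expected counts for N = 416 under a 9:3:3:1 ratio (total parts = 16):
  axial-flowered inflated-pod: 416 × 9/16 = 234
  axial-flowered constricted-pod: 416 × 3/16 = 78
  terminal-flowered inflated-pod: 416 × 3/16 = 78
  terminal-flowered constricted-pod: 416 × 1/16 = 26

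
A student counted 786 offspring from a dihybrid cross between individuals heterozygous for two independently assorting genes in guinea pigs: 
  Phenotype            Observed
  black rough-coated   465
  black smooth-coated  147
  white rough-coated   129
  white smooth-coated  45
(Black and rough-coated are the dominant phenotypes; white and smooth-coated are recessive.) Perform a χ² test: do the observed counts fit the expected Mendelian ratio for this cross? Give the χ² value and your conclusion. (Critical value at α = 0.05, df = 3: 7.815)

3.822; consistent

A dihybrid F₂ with independent assortment and complete dominance at both loci gives a 9:3:3:1 phenotypic ratio.
Under the 9:3:3:1 hypothesis (Σ ratio = 16, N = 786):
  black rough-coated: 786 × 9/16 = 442.125
  black smooth-coated: 786 × 3/16 = 147.375
  white rough-coated: 786 × 3/16 = 147.375
  white smooth-coated: 786 × 1/16 = 49.125
χ² = Σ (O − E)² / E
  black rough-coated: (465 − 442.125)² / 442.125 = 1.1835
  black smooth-coated: (147 − 147.375)² / 147.375 = 0.0010
  white rough-coated: (129 − 147.375)² / 147.375 = 2.2910
  white smooth-coated: (45 − 49.125)² / 49.125 = 0.3464
χ² = 1.1835 + 0.0010 + 2.2910 + 0.3464 = 3.8219 ≈ 3.822
Degrees of freedom = 4 − 1 = 3; critical value at α = 0.05 is 7.815.
Since 3.822 < 7.815, we fail to reject the null hypothesis — the data are consistent with the 9:3:3:1 ratio.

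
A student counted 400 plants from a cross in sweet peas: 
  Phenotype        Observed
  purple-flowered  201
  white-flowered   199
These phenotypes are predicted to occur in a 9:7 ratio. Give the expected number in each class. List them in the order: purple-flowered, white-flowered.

Expected counts for N = 400 under a 9:7 ratio (total parts = 16):
  purple-flowered: 400 × 9/16 = 225
  white-flowered: 400 × 7/16 = 175

225, 175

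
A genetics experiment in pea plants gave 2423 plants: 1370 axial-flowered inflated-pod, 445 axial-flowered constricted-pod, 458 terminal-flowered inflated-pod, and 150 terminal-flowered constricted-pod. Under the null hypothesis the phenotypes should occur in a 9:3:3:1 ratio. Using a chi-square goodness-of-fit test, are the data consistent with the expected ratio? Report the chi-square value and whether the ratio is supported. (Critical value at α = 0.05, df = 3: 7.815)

Expected counts for N = 2423 under a 9:3:3:1 ratio (total parts = 16):
  axial-flowered inflated-pod: 2423 × 9/16 = 1362.9375
  axial-flowered constricted-pod: 2423 × 3/16 = 454.3125
  terminal-flowered inflated-pod: 2423 × 3/16 = 454.3125
  terminal-flowered constricted-pod: 2423 × 1/16 = 151.4375
χ² = Σ (O − E)² / E
  axial-flowered inflated-pod: (1370 − 1362.9375)² / 1362.9375 = 0.0366
  axial-flowered constricted-pod: (445 − 454.3125)² / 454.3125 = 0.1909
  terminal-flowered inflated-pod: (458 − 454.3125)² / 454.3125 = 0.0299
  terminal-flowered constricted-pod: (150 − 151.4375)² / 151.4375 = 0.0136
χ² = 0.0366 + 0.1909 + 0.0299 + 0.0136 = 0.271
Degrees of freedom = 4 − 1 = 3; critical value at α = 0.05 is 7.815.
Since 0.271 < 7.815, we fail to reject the null hypothesis — the data are consistent with the 9:3:3:1 ratio.

0.271; consistent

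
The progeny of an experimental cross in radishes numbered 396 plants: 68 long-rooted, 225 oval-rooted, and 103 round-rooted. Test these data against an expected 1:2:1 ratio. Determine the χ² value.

13.551

Expected counts for N = 396 under a 1:2:1 ratio (total parts = 4):
  long-rooted: 396 × 1/4 = 99
  oval-rooted: 396 × 2/4 = 198
  round-rooted: 396 × 1/4 = 99
χ² = Σ (O − E)² / E
  long-rooted: (68 − 99)² / 99 = 9.7071
  oval-rooted: (225 − 198)² / 198 = 3.6818
  round-rooted: (103 − 99)² / 99 = 0.1616
χ² = 9.7071 + 3.6818 + 0.1616 = 13.5505 ≈ 13.551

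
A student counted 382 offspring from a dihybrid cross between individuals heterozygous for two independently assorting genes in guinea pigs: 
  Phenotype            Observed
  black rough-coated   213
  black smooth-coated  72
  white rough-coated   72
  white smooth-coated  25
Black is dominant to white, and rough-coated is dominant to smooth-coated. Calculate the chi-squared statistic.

0.073

A dihybrid F₂ with independent assortment and complete dominance at both loci gives a 9:3:3:1 phenotypic ratio.
Expected counts for N = 382 under a 9:3:3:1 ratio (total parts = 16):
  black rough-coated: 382 × 9/16 = 214.875
  black smooth-coated: 382 × 3/16 = 71.625
  white rough-coated: 382 × 3/16 = 71.625
  white smooth-coated: 382 × 1/16 = 23.875
χ² = Σ (O − E)² / E
  black rough-coated: (213 − 214.875)² / 214.875 = 0.0164
  black smooth-coated: (72 − 71.625)² / 71.625 = 0.0020
  white rough-coated: (72 − 71.625)² / 71.625 = 0.0020
  white smooth-coated: (25 − 23.875)² / 23.875 = 0.0530
χ² = 0.0164 + 0.0020 + 0.0020 + 0.0530 = 0.0734 ≈ 0.073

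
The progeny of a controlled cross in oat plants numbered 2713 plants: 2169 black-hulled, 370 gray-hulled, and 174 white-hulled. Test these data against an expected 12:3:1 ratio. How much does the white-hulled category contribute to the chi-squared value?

Under the 12:3:1 hypothesis (Σ ratio = 16, N = 2713):
  black-hulled: 2713 × 12/16 = 2034.75
  gray-hulled: 2713 × 3/16 = 508.6875
  white-hulled: 2713 × 1/16 = 169.5625
Contribution of white-hulled: (174 − 169.5625)² / 169.5625 = 0.1161

0.116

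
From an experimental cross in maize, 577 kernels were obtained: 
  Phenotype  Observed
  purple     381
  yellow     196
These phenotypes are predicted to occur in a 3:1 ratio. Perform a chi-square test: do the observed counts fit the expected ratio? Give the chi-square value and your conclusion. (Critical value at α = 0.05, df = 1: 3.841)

The 3:1 ratio has 4 parts, so with N = 577 the expected counts are:
  purple: 577 × 3/4 = 432.75
  yellow: 577 × 1/4 = 144.25
χ² = Σ (O − E)² / E
  purple: (381 − 432.75)² / 432.75 = 6.1885
  yellow: (196 − 144.25)² / 144.25 = 18.5654
χ² = 6.1885 + 18.5654 = 24.7539 ≈ 24.754
Degrees of freedom = 2 − 1 = 1; critical value at α = 0.05 is 3.841.
Since 24.754 > 3.841, we reject the null hypothesis — the data do not fit the 3:1 ratio.

24.754; not consistent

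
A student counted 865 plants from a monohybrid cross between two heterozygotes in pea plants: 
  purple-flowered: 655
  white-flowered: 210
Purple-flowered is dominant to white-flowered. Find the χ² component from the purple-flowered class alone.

0.060

For a monohybrid cross between heterozygotes with complete dominance, the expected phenotypic ratio is 3:1.
The 3:1 ratio has 4 parts, so with N = 865 the expected counts are:
  purple-flowered: 865 × 3/4 = 648.75
  white-flowered: 865 × 1/4 = 216.25
Contribution of purple-flowered: (655 − 648.75)² / 648.75 = 0.0602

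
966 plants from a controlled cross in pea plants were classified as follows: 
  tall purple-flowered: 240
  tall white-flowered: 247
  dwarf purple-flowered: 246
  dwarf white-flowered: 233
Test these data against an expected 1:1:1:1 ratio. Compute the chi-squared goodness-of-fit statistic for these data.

0.518

Total ratio parts = 4. Expected numbers out of 966:
  tall purple-flowered: 966 × 1/4 = 241.5
  tall white-flowered: 966 × 1/4 = 241.5
  dwarf purple-flowered: 966 × 1/4 = 241.5
  dwarf white-flowered: 966 × 1/4 = 241.5
χ² = Σ (O − E)² / E
  tall purple-flowered: (240 − 241.5)² / 241.5 = 0.0093
  tall white-flowered: (247 − 241.5)² / 241.5 = 0.1253
  dwarf purple-flowered: (246 − 241.5)² / 241.5 = 0.0839
  dwarf white-flowered: (233 − 241.5)² / 241.5 = 0.2992
χ² = 0.0093 + 0.1253 + 0.0839 + 0.2992 = 0.5177 ≈ 0.518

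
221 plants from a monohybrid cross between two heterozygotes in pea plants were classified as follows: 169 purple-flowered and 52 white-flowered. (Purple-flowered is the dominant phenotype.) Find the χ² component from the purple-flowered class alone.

For a monohybrid cross between heterozygotes with complete dominance, the expected phenotypic ratio is 3:1.
Total ratio parts = 4. Expected numbers out of 221:
  purple-flowered: 221 × 3/4 = 165.75
  white-flowered: 221 × 1/4 = 55.25
Contribution of purple-flowered: (169 − 165.75)² / 165.75 = 0.0637

0.064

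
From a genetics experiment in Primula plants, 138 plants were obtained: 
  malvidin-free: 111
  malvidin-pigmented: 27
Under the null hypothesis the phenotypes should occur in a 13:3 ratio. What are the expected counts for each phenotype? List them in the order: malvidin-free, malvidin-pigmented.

The 13:3 ratio has 16 parts, so with N = 138 the expected counts are:
  malvidin-free: 138 × 13/16 = 112.125
  malvidin-pigmented: 138 × 3/16 = 25.875

112.125, 25.875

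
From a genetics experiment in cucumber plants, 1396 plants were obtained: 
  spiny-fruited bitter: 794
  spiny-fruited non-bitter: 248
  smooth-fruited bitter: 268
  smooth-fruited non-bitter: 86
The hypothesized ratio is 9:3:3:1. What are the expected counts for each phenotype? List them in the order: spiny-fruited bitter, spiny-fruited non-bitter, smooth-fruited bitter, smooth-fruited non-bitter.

785.25, 261.75, 261.75, 87.25

Expected counts for N = 1396 under a 9:3:3:1 ratio (total parts = 16):
  spiny-fruited bitter: 1396 × 9/16 = 785.25
  spiny-fruited non-bitter: 1396 × 3/16 = 261.75
  smooth-fruited bitter: 1396 × 3/16 = 261.75
  smooth-fruited non-bitter: 1396 × 1/16 = 87.25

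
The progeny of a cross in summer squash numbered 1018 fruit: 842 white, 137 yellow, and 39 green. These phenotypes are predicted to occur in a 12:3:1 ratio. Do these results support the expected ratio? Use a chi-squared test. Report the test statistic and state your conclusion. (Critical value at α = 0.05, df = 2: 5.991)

32.808; not consistent

Total ratio parts = 16. Expected numbers out of 1018:
  white: 1018 × 12/16 = 763.5
  yellow: 1018 × 3/16 = 190.875
  green: 1018 × 1/16 = 63.625
χ² = Σ (O − E)² / E
  white: (842 − 763.5)² / 763.5 = 8.0711
  yellow: (137 − 190.875)² / 190.875 = 15.2064
  green: (39 − 63.625)² / 63.625 = 9.5307
χ² = 8.0711 + 15.2064 + 9.5307 = 32.8082 ≈ 32.808
Degrees of freedom = 3 − 1 = 2; critical value at α = 0.05 is 5.991.
Since 32.808 > 5.991, we reject the null hypothesis — the data do not fit the 12:3:1 ratio.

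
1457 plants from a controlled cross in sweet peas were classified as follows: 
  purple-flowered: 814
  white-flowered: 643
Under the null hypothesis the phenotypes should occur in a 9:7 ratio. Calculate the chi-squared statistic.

0.086

Under the 9:7 hypothesis (Σ ratio = 16, N = 1457):
  purple-flowered: 1457 × 9/16 = 819.5625
  white-flowered: 1457 × 7/16 = 637.4375
χ² = Σ (O − E)² / E
  purple-flowered: (814 − 819.5625)² / 819.5625 = 0.0378
  white-flowered: (643 − 637.4375)² / 637.4375 = 0.0485
χ² = 0.0378 + 0.0485 = 0.0863 ≈ 0.086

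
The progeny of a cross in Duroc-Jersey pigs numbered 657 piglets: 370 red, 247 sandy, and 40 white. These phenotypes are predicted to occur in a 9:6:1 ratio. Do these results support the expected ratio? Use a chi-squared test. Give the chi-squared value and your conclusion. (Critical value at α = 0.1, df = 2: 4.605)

0.030; consistent

Under the 9:6:1 hypothesis (Σ ratio = 16, N = 657):
  red: 657 × 9/16 = 369.5625
  sandy: 657 × 6/16 = 246.375
  white: 657 × 1/16 = 41.0625
χ² = Σ (O − E)² / E
  red: (370 − 369.5625)² / 369.5625 = 0.0005
  sandy: (247 − 246.375)² / 246.375 = 0.0016
  white: (40 − 41.0625)² / 41.0625 = 0.0275
χ² = 0.0005 + 0.0016 + 0.0275 = 0.0296 ≈ 0.030
Degrees of freedom = 3 − 1 = 2; critical value at α = 0.1 is 4.605.
Since 0.030 < 4.605, we fail to reject the null hypothesis — the data are consistent with the 9:6:1 ratio.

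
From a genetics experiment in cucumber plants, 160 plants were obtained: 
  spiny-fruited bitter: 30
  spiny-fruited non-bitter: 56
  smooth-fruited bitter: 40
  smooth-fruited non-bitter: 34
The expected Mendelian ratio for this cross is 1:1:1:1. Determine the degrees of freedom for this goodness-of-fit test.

A goodness-of-fit test with 4 phenotype classes has df = 4 − 1 = 3.

3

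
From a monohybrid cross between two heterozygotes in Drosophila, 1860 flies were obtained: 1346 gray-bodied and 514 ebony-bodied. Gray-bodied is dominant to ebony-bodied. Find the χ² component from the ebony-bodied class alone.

For a monohybrid cross between heterozygotes with complete dominance, the expected phenotypic ratio is 3:1.
Expected counts for N = 1860 under a 3:1 ratio (total parts = 4):
  gray-bodied: 1860 × 3/4 = 1395
  ebony-bodied: 1860 × 1/4 = 465
Contribution of ebony-bodied: (514 − 465)² / 465 = 5.1634

5.163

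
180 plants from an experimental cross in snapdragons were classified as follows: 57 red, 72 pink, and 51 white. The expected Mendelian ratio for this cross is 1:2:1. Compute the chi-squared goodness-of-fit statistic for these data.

7.600

The 1:2:1 ratio has 4 parts, so with N = 180 the expected counts are:
  red: 180 × 1/4 = 45
  pink: 180 × 2/4 = 90
  white: 180 × 1/4 = 45
χ² = Σ (O − E)² / E
  red: (57 − 45)² / 45 = 3.2000
  pink: (72 − 90)² / 90 = 3.6000
  white: (51 − 45)² / 45 = 0.8000
χ² = 3.2000 + 3.6000 + 0.8000 = 7.600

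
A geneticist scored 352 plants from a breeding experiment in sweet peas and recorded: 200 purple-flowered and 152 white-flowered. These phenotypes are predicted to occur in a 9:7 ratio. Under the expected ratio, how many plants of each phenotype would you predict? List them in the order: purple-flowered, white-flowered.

198, 154

Total ratio parts = 16. Expected numbers out of 352:
  purple-flowered: 352 × 9/16 = 198
  white-flowered: 352 × 7/16 = 154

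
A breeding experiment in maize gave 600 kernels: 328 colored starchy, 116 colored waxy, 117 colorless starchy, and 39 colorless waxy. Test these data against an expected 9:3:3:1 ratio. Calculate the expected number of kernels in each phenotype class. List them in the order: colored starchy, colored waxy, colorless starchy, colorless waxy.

Expected counts for N = 600 under a 9:3:3:1 ratio (total parts = 16):
  colored starchy: 600 × 9/16 = 337.5
  colored waxy: 600 × 3/16 = 112.5
  colorless starchy: 600 × 3/16 = 112.5
  colorless waxy: 600 × 1/16 = 37.5

337.5, 112.5, 112.5, 37.5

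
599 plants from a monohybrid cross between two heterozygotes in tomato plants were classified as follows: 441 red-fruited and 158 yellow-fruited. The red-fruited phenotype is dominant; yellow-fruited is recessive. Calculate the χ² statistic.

0.606

For a monohybrid cross between heterozygotes with complete dominance, the expected phenotypic ratio is 3:1.
Total ratio parts = 4. Expected numbers out of 599:
  red-fruited: 599 × 3/4 = 449.25
  yellow-fruited: 599 × 1/4 = 149.75
χ² = Σ (O − E)² / E
  red-fruited: (441 − 449.25)² / 449.25 = 0.1515
  yellow-fruited: (158 − 149.75)² / 149.75 = 0.4545
χ² = 0.1515 + 0.4545 = 0.606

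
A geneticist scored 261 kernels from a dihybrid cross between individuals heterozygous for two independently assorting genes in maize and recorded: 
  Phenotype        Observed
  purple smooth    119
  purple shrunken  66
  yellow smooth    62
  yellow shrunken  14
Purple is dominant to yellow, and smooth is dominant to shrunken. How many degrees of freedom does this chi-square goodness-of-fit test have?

A dihybrid F₂ with independent assortment and complete dominance at both loci gives a 9:3:3:1 phenotypic ratio.
A goodness-of-fit test with 4 phenotype classes has df = 4 − 1 = 3.

3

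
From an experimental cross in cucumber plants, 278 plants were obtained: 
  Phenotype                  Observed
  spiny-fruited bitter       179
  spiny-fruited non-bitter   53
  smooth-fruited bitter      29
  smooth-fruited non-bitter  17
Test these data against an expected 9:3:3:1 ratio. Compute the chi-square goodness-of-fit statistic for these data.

13.556

The 9:3:3:1 ratio has 16 parts, so with N = 278 the expected counts are:
  spiny-fruited bitter: 278 × 9/16 = 156.375
  spiny-fruited non-bitter: 278 × 3/16 = 52.125
  smooth-fruited bitter: 278 × 3/16 = 52.125
  smooth-fruited non-bitter: 278 × 1/16 = 17.375
χ² = Σ (O − E)² / E
  spiny-fruited bitter: (179 − 156.375)² / 156.375 = 3.2735
  spiny-fruited non-bitter: (53 − 52.125)² / 52.125 = 0.0147
  smooth-fruited bitter: (29 − 52.125)² / 52.125 = 10.2593
  smooth-fruited non-bitter: (17 − 17.375)² / 17.375 = 0.0081
χ² = 3.2735 + 0.0147 + 10.2593 + 0.0081 = 13.5556 ≈ 13.556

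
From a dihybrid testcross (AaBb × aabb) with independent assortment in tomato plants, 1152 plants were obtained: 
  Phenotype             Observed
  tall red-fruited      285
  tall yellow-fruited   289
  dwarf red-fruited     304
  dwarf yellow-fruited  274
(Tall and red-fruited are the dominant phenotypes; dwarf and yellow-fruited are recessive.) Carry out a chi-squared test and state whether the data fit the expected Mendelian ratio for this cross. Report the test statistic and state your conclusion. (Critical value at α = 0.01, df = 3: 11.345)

A dihybrid testcross with independent assortment gives a 1:1:1:1 ratio.
The 1:1:1:1 ratio has 4 parts, so with N = 1152 the expected counts are:
  tall red-fruited: 1152 × 1/4 = 288
  tall yellow-fruited: 1152 × 1/4 = 288
  dwarf red-fruited: 1152 × 1/4 = 288
  dwarf yellow-fruited: 1152 × 1/4 = 288
χ² = Σ (O − E)² / E
  tall red-fruited: (285 − 288)² / 288 = 0.0312
  tall yellow-fruited: (289 − 288)² / 288 = 0.0035
  dwarf red-fruited: (304 − 288)² / 288 = 0.8889
  dwarf yellow-fruited: (274 − 288)² / 288 = 0.6806
χ² = 0.0312 + 0.0035 + 0.8889 + 0.6806 = 1.6042 ≈ 1.604
Degrees of freedom = 4 − 1 = 3; critical value at α = 0.01 is 11.345.
Since 1.604 < 11.345, we fail to reject the null hypothesis — the data are consistent with the 1:1:1:1 ratio.

1.604; consistent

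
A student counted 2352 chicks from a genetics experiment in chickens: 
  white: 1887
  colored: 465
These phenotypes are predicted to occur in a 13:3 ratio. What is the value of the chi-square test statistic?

The 13:3 ratio has 16 parts, so with N = 2352 the expected counts are:
  white: 2352 × 13/16 = 1911
  colored: 2352 × 3/16 = 441
χ² = Σ (O − E)² / E
  white: (1887 − 1911)² / 1911 = 0.3014
  colored: (465 − 441)² / 441 = 1.3061
χ² = 0.3014 + 1.3061 = 1.6075 ≈ 1.608

1.608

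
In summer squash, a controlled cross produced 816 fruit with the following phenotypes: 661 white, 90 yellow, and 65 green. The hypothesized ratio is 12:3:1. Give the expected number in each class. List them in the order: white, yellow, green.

612, 153, 51

Expected counts for N = 816 under a 12:3:1 ratio (total parts = 16):
  white: 816 × 12/16 = 612
  yellow: 816 × 3/16 = 153
  green: 816 × 1/16 = 51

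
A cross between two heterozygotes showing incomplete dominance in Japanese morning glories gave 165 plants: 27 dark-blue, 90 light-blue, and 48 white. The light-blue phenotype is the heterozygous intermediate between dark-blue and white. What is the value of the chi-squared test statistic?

With incomplete dominance, a heterozygote × heterozygote cross gives a 1:2:1 phenotypic ratio.
Total ratio parts = 4. Expected numbers out of 165:
  dark-blue: 165 × 1/4 = 41.25
  light-blue: 165 × 2/4 = 82.5
  white: 165 × 1/4 = 41.25
χ² = Σ (O − E)² / E
  dark-blue: (27 − 41.25)² / 41.25 = 4.9227
  light-blue: (90 − 82.5)² / 82.5 = 0.6818
  white: (48 − 41.25)² / 41.25 = 1.1045
χ² = 4.9227 + 0.6818 + 1.1045 = 6.709

6.709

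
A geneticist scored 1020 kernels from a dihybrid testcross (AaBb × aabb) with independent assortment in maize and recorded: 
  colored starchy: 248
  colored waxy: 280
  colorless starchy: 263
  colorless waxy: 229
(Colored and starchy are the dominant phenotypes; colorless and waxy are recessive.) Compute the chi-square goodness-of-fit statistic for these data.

A dihybrid testcross with independent assortment gives a 1:1:1:1 ratio.
Expected counts for N = 1020 under a 1:1:1:1 ratio (total parts = 4):
  colored starchy: 1020 × 1/4 = 255
  colored waxy: 1020 × 1/4 = 255
  colorless starchy: 1020 × 1/4 = 255
  colorless waxy: 1020 × 1/4 = 255
χ² = Σ (O − E)² / E
  colored starchy: (248 − 255)² / 255 = 0.1922
  colored waxy: (280 − 255)² / 255 = 2.4510
  colorless starchy: (263 − 255)² / 255 = 0.2510
  colorless waxy: (229 − 255)² / 255 = 2.6510
χ² = 0.1922 + 2.4510 + 0.2510 + 2.6510 = 5.5452 ≈ 5.545

5.545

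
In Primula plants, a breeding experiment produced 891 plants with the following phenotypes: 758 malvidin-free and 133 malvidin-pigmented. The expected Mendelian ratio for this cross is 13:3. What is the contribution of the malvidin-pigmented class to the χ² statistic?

Expected counts for N = 891 under a 13:3 ratio (total parts = 16):
  malvidin-free: 891 × 13/16 = 723.9375
  malvidin-pigmented: 891 × 3/16 = 167.0625
Contribution of malvidin-pigmented: (133 − 167.0625)² / 167.0625 = 6.9450

6.945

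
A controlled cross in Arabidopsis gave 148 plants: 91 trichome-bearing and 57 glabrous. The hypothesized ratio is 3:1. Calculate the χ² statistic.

The 3:1 ratio has 4 parts, so with N = 148 the expected counts are:
  trichome-bearing: 148 × 3/4 = 111
  glabrous: 148 × 1/4 = 37
χ² = Σ (O − E)² / E
  trichome-bearing: (91 − 111)² / 111 = 3.6036
  glabrous: (57 − 37)² / 37 = 10.8108
χ² = 3.6036 + 10.8108 = 14.4144 ≈ 14.414

14.414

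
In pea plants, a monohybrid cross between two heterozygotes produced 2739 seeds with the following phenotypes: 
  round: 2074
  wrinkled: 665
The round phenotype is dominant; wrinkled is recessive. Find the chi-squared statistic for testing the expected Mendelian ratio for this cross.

For a monohybrid cross between heterozygotes with complete dominance, the expected phenotypic ratio is 3:1.
Under the 3:1 hypothesis (Σ ratio = 4, N = 2739):
  round: 2739 × 3/4 = 2054.25
  wrinkled: 2739 × 1/4 = 684.75
χ² = Σ (O − E)² / E
  round: (2074 − 2054.25)² / 2054.25 = 0.1899
  wrinkled: (665 − 684.75)² / 684.75 = 0.5696
χ² = 0.1899 + 0.5696 = 0.7595 ≈ 0.760

0.760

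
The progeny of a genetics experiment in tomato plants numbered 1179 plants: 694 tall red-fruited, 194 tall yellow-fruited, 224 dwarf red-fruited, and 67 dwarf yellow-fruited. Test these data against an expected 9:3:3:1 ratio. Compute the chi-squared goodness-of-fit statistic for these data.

Under the 9:3:3:1 hypothesis (Σ ratio = 16, N = 1179):
  tall red-fruited: 1179 × 9/16 = 663.1875
  tall yellow-fruited: 1179 × 3/16 = 221.0625
  dwarf red-fruited: 1179 × 3/16 = 221.0625
  dwarf yellow-fruited: 1179 × 1/16 = 73.6875
χ² = Σ (O − E)² / E
  tall red-fruited: (694 − 663.1875)² / 663.1875 = 1.4316
  tall yellow-fruited: (194 − 221.0625)² / 221.0625 = 3.3130
  dwarf red-fruited: (224 − 221.0625)² / 221.0625 = 0.0390
  dwarf yellow-fruited: (67 − 73.6875)² / 73.6875 = 0.6069
χ² = 1.4316 + 3.3130 + 0.0390 + 0.6069 = 5.3905 ≈ 5.391

5.391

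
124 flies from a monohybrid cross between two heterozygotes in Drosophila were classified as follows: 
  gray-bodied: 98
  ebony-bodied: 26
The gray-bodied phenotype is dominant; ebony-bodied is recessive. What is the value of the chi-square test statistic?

1.075

For a monohybrid cross between heterozygotes with complete dominance, the expected phenotypic ratio is 3:1.
The 3:1 ratio has 4 parts, so with N = 124 the expected counts are:
  gray-bodied: 124 × 3/4 = 93
  ebony-bodied: 124 × 1/4 = 31
χ² = Σ (O − E)² / E
  gray-bodied: (98 − 93)² / 93 = 0.2688
  ebony-bodied: (26 − 31)² / 31 = 0.8065
χ² = 0.2688 + 0.8065 = 1.0753 ≈ 1.075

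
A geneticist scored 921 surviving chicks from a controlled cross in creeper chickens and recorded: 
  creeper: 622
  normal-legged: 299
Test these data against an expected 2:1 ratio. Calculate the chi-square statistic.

0.313

Total ratio parts = 3. Expected numbers out of 921:
  creeper: 921 × 2/3 = 614
  normal-legged: 921 × 1/3 = 307
χ² = Σ (O − E)² / E
  creeper: (622 − 614)² / 614 = 0.1042
  normal-legged: (299 − 307)² / 307 = 0.2085
χ² = 0.1042 + 0.2085 = 0.3127 ≈ 0.313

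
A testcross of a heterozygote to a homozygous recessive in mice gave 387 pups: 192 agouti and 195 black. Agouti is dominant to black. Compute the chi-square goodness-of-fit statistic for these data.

A testcross of a heterozygote (Aa × aa) gives a 1:1 phenotypic ratio.
The 1:1 ratio has 2 parts, so with N = 387 the expected counts are:
  agouti: 387 × 1/2 = 193.5
  black: 387 × 1/2 = 193.5
χ² = Σ (O − E)² / E
  agouti: (192 − 193.5)² / 193.5 = 0.0116
  black: (195 − 193.5)² / 193.5 = 0.0116
χ² = 0.0116 + 0.0116 = 0.0232 ≈ 0.023

0.023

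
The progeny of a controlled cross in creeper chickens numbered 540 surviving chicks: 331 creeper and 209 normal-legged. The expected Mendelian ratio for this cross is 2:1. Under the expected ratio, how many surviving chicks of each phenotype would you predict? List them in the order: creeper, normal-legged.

Total ratio parts = 3. Expected numbers out of 540:
  creeper: 540 × 2/3 = 360
  normal-legged: 540 × 1/3 = 180

360, 180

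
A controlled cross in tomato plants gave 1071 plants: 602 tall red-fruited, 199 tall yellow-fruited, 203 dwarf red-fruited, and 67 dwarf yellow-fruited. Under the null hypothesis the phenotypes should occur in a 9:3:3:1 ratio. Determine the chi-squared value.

0.041

Under the 9:3:3:1 hypothesis (Σ ratio = 16, N = 1071):
  tall red-fruited: 1071 × 9/16 = 602.4375
  tall yellow-fruited: 1071 × 3/16 = 200.8125
  dwarf red-fruited: 1071 × 3/16 = 200.8125
  dwarf yellow-fruited: 1071 × 1/16 = 66.9375
χ² = Σ (O − E)² / E
  tall red-fruited: (602 − 602.4375)² / 602.4375 = 0.0003
  tall yellow-fruited: (199 − 200.8125)² / 200.8125 = 0.0164
  dwarf red-fruited: (203 − 200.8125)² / 200.8125 = 0.0238
  dwarf yellow-fruited: (67 − 66.9375)² / 66.9375 = 0.0001
χ² = 0.0003 + 0.0164 + 0.0238 + 0.0001 = 0.0406 ≈ 0.041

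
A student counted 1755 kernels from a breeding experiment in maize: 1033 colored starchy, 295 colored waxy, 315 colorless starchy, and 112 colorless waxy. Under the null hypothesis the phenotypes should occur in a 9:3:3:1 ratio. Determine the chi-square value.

Under the 9:3:3:1 hypothesis (Σ ratio = 16, N = 1755):
  colored starchy: 1755 × 9/16 = 987.1875
  colored waxy: 1755 × 3/16 = 329.0625
  colorless starchy: 1755 × 3/16 = 329.0625
  colorless waxy: 1755 × 1/16 = 109.6875
χ² = Σ (O − E)² / E
  colored starchy: (1033 − 987.1875)² / 987.1875 = 2.1260
  colored waxy: (295 − 329.0625)² / 329.0625 = 3.5259
  colorless starchy: (315 − 329.0625)² / 329.0625 = 0.6010
  colorless waxy: (112 − 109.6875)² / 109.6875 = 0.0488
χ² = 2.1260 + 3.5259 + 0.6010 + 0.0488 = 6.3017 ≈ 6.302

6.302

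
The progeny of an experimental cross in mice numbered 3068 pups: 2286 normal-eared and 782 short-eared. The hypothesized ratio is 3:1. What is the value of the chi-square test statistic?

0.391

The 3:1 ratio has 4 parts, so with N = 3068 the expected counts are:
  normal-eared: 3068 × 3/4 = 2301
  short-eared: 3068 × 1/4 = 767
χ² = Σ (O − E)² / E
  normal-eared: (2286 − 2301)² / 2301 = 0.0978
  short-eared: (782 − 767)² / 767 = 0.2934
χ² = 0.0978 + 0.2934 = 0.3912 ≈ 0.391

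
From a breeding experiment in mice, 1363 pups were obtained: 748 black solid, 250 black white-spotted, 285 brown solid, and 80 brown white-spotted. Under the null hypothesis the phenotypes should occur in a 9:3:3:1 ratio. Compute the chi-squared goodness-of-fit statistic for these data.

4.283

Expected counts for N = 1363 under a 9:3:3:1 ratio (total parts = 16):
  black solid: 1363 × 9/16 = 766.6875
  black white-spotted: 1363 × 3/16 = 255.5625
  brown solid: 1363 × 3/16 = 255.5625
  brown white-spotted: 1363 × 1/16 = 85.1875
χ² = Σ (O − E)² / E
  black solid: (748 − 766.6875)² / 766.6875 = 0.4555
  black white-spotted: (250 − 255.5625)² / 255.5625 = 0.1211
  brown solid: (285 − 255.5625)² / 255.5625 = 3.3908
  brown white-spotted: (80 − 85.1875)² / 85.1875 = 0.3159
χ² = 0.4555 + 0.1211 + 3.3908 + 0.3159 = 4.2833 ≈ 4.283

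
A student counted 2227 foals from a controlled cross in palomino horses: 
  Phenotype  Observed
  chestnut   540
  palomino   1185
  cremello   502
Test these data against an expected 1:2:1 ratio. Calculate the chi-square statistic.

The 1:2:1 ratio has 4 parts, so with N = 2227 the expected counts are:
  chestnut: 2227 × 1/4 = 556.75
  palomino: 2227 × 2/4 = 1113.5
  cremello: 2227 × 1/4 = 556.75
χ² = Σ (O − E)² / E
  chestnut: (540 − 556.75)² / 556.75 = 0.5039
  palomino: (1185 − 1113.5)² / 1113.5 = 4.5912
  cremello: (502 − 556.75)² / 556.75 = 5.3840
χ² = 0.5039 + 4.5912 + 5.3840 = 10.4791 ≈ 10.479

10.479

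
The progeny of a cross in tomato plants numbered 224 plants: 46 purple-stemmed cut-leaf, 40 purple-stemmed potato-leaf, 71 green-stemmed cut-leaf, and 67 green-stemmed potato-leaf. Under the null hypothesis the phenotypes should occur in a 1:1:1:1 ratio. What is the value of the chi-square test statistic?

Total ratio parts = 4. Expected numbers out of 224:
  purple-stemmed cut-leaf: 224 × 1/4 = 56
  purple-stemmed potato-leaf: 224 × 1/4 = 56
  green-stemmed cut-leaf: 224 × 1/4 = 56
  green-stemmed potato-leaf: 224 × 1/4 = 56
χ² = Σ (O − E)² / E
  purple-stemmed cut-leaf: (46 − 56)² / 56 = 1.7857
  purple-stemmed potato-leaf: (40 − 56)² / 56 = 4.5714
  green-stemmed cut-leaf: (71 − 56)² / 56 = 4.0179
  green-stemmed potato-leaf: (67 − 56)² / 56 = 2.1607
χ² = 1.7857 + 4.5714 + 4.0179 + 2.1607 = 12.5357 ≈ 12.536

12.536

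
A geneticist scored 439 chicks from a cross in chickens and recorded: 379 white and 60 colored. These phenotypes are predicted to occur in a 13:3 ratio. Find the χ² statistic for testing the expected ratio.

Total ratio parts = 16. Expected numbers out of 439:
  white: 439 × 13/16 = 356.6875
  colored: 439 × 3/16 = 82.3125
χ² = Σ (O − E)² / E
  white: (379 − 356.6875)² / 356.6875 = 1.3958
  colored: (60 − 82.3125)² / 82.3125 = 6.0483
χ² = 1.3958 + 6.0483 = 7.4441 ≈ 7.444

7.444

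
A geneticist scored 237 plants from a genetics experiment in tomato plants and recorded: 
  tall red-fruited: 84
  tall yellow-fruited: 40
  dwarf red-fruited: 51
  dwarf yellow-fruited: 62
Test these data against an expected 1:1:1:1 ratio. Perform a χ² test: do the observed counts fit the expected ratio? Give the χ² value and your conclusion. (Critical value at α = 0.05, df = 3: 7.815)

17.869; not consistent

Total ratio parts = 4. Expected numbers out of 237:
  tall red-fruited: 237 × 1/4 = 59.25
  tall yellow-fruited: 237 × 1/4 = 59.25
  dwarf red-fruited: 237 × 1/4 = 59.25
  dwarf yellow-fruited: 237 × 1/4 = 59.25
χ² = Σ (O − E)² / E
  tall red-fruited: (84 − 59.25)² / 59.25 = 10.3386
  tall yellow-fruited: (40 − 59.25)² / 59.25 = 6.2542
  dwarf red-fruited: (51 − 59.25)² / 59.25 = 1.1487
  dwarf yellow-fruited: (62 − 59.25)² / 59.25 = 0.1276
χ² = 10.3386 + 6.2542 + 1.1487 + 0.1276 = 17.8691 ≈ 17.869
Degrees of freedom = 4 − 1 = 3; critical value at α = 0.05 is 7.815.
Since 17.869 > 7.815, we reject the null hypothesis — the data do not fit the 1:1:1:1 ratio.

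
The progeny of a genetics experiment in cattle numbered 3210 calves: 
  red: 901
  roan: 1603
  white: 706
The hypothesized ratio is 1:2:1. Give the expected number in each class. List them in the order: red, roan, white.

Under the 1:2:1 hypothesis (Σ ratio = 4, N = 3210):
  red: 3210 × 1/4 = 802.5
  roan: 3210 × 2/4 = 1605
  white: 3210 × 1/4 = 802.5

802.5, 1605, 802.5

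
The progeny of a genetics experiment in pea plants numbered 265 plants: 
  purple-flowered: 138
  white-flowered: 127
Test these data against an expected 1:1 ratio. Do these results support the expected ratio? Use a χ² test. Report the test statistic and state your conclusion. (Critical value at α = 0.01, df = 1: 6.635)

0.457; consistent

Under the 1:1 hypothesis (Σ ratio = 2, N = 265):
  purple-flowered: 265 × 1/2 = 132.5
  white-flowered: 265 × 1/2 = 132.5
χ² = Σ (O − E)² / E
  purple-flowered: (138 − 132.5)² / 132.5 = 0.2283
  white-flowered: (127 − 132.5)² / 132.5 = 0.2283
χ² = 0.2283 + 0.2283 = 0.4566 ≈ 0.457
Degrees of freedom = 2 − 1 = 1; critical value at α = 0.01 is 6.635.
Since 0.457 < 6.635, we fail to reject the null hypothesis — the data are consistent with the 1:1 ratio.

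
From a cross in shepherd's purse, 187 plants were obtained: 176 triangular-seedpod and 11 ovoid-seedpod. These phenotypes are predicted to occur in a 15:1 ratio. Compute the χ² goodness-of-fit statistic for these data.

0.043

The 15:1 ratio has 16 parts, so with N = 187 the expected counts are:
  triangular-seedpod: 187 × 15/16 = 175.3125
  ovoid-seedpod: 187 × 1/16 = 11.6875
χ² = Σ (O − E)² / E
  triangular-seedpod: (176 − 175.3125)² / 175.3125 = 0.0027
  ovoid-seedpod: (11 − 11.6875)² / 11.6875 = 0.0404
χ² = 0.0027 + 0.0404 = 0.0431 ≈ 0.043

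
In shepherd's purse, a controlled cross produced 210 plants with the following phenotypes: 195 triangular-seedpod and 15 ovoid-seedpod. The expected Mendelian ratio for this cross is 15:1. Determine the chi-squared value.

Under the 15:1 hypothesis (Σ ratio = 16, N = 210):
  triangular-seedpod: 210 × 15/16 = 196.875
  ovoid-seedpod: 210 × 1/16 = 13.125
χ² = Σ (O − E)² / E
  triangular-seedpod: (195 − 196.875)² / 196.875 = 0.0179
  ovoid-seedpod: (15 − 13.125)² / 13.125 = 0.2679
χ² = 0.0179 + 0.2679 = 0.2858 ≈ 0.286

0.286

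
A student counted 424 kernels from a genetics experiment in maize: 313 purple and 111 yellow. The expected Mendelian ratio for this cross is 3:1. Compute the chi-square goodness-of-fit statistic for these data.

The 3:1 ratio has 4 parts, so with N = 424 the expected counts are:
  purple: 424 × 3/4 = 318
  yellow: 424 × 1/4 = 106
χ² = Σ (O − E)² / E
  purple: (313 − 318)² / 318 = 0.0786
  yellow: (111 − 106)² / 106 = 0.2358
χ² = 0.0786 + 0.2358 = 0.3144 ≈ 0.314

0.314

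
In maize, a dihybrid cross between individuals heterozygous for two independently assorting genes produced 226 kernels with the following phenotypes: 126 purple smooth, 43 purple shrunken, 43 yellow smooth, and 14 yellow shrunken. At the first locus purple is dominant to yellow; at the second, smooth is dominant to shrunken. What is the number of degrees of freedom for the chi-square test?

3

A dihybrid F₂ with independent assortment and complete dominance at both loci gives a 9:3:3:1 phenotypic ratio.
A goodness-of-fit test with 4 phenotype classes has df = 4 − 1 = 3.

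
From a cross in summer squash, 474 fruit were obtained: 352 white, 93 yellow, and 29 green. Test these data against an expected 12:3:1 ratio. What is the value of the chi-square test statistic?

0.239

The 12:3:1 ratio has 16 parts, so with N = 474 the expected counts are:
  white: 474 × 12/16 = 355.5
  yellow: 474 × 3/16 = 88.875
  green: 474 × 1/16 = 29.625
χ² = Σ (O − E)² / E
  white: (352 − 355.5)² / 355.5 = 0.0345
  yellow: (93 − 88.875)² / 88.875 = 0.1915
  green: (29 − 29.625)² / 29.625 = 0.0132
χ² = 0.0345 + 0.1915 + 0.0132 = 0.2392 ≈ 0.239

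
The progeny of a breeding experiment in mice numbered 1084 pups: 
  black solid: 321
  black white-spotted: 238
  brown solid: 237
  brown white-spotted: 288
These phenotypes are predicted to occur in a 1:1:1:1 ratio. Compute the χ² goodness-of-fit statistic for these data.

18.576

Under the 1:1:1:1 hypothesis (Σ ratio = 4, N = 1084):
  black solid: 1084 × 1/4 = 271
  black white-spotted: 1084 × 1/4 = 271
  brown solid: 1084 × 1/4 = 271
  brown white-spotted: 1084 × 1/4 = 271
χ² = Σ (O − E)² / E
  black solid: (321 − 271)² / 271 = 9.2251
  black white-spotted: (238 − 271)² / 271 = 4.0185
  brown solid: (237 − 271)² / 271 = 4.2657
  brown white-spotted: (288 − 271)² / 271 = 1.0664
χ² = 9.2251 + 4.0185 + 4.2657 + 1.0664 = 18.5757 ≈ 18.576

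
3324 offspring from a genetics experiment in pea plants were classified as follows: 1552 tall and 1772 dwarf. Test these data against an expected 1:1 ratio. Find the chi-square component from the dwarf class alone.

Expected counts for N = 3324 under a 1:1 ratio (total parts = 2):
  tall: 3324 × 1/2 = 1662
  dwarf: 3324 × 1/2 = 1662
Contribution of dwarf: (1772 − 1662)² / 1662 = 7.2804

7.280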